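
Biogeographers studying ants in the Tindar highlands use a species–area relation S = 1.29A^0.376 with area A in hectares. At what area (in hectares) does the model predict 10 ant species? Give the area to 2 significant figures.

230 hectares

10 = 1.29 × A^0.376  ⇒  A^0.376 = 10/1.29 = 7.752
ln A = ln(7.752) / 0.376 = 2.0479 / 0.376 = 5.4467
A = e^5.4467 ≈ 232 hectares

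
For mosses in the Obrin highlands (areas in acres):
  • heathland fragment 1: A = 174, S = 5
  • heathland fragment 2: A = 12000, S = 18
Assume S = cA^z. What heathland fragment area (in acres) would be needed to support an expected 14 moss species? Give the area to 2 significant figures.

z = ln(18/5) / ln(12000/174) = 1.2809 / 4.2336 = 0.3026
c = 5 / 174^0.3026 = 5 / 4.763 = 1.05
A = (14/1.05)^(1/0.3026) ⇒ ln A = ln(13.34)/0.3026 = 8.5620
A = e^8.5620 ≈ 5229 acres

5200 acres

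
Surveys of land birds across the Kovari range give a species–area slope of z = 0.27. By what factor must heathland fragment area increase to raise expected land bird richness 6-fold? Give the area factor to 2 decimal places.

(A₂/A₁)^0.27 = 6, so A₂/A₁ = 6^(1/0.27) = 6^3.704
ln(A₂/A₁) = ln 6 / 0.27 = 1.7918 / 0.27 = 6.6361
A₂/A₁ = e^6.6361 ≈ 762.2

762.15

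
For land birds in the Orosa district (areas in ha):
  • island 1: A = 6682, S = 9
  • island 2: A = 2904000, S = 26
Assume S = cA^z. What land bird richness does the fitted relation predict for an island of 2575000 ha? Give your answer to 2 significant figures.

z = ln(26/9) / ln(2904000/6682) = 1.0609 / 6.0744 = 0.1746
c = 9 / 6682^0.1746 = 9 / 4.656 = 1.933
S₃ = 1.933 × 2575000^0.1746 = 1.933 × 13.17 ≈ 25.46

25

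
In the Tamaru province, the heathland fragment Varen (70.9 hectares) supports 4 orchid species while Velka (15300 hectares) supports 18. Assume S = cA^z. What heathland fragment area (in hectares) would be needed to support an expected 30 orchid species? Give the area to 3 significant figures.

z = ln(18/4) / ln(15300/70.9) = 1.5041 / 5.3743 = 0.2799
c = 4 / 70.9^0.2799 = 4 / 3.296 = 1.214
A = (30/1.214)^(1/0.2799) ⇒ ln A = ln(24.72)/0.2799 = 11.4609
A = e^11.4609 ≈ 94929 hectares

94900 hectares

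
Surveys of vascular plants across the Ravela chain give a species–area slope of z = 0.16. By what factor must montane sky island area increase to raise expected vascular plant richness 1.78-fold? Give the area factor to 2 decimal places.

36.74

(A₂/A₁)^0.16 = 1.78, so A₂/A₁ = 1.78^(1/0.16) = 1.78^6.25
ln(A₂/A₁) = ln 1.78 / 0.16 = 0.5766 / 0.16 = 3.6038
A₂/A₁ = e^3.6038 ≈ 36.74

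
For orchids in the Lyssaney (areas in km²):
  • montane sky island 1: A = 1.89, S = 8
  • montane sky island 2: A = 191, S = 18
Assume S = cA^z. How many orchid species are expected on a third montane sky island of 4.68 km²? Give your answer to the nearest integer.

9

z = ln(18/8) / ln(191/1.89) = 0.8109 / 4.6157 = 0.1757
c = 8 / 1.89^0.1757 = 8 / 1.118 = 7.153
S₃ = 7.153 × 4.68^0.1757 = 7.153 × 1.311 ≈ 9.382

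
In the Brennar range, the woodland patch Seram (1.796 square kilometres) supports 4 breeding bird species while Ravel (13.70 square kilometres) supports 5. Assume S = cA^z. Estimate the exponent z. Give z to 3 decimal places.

Taking logs: ln S = ln c + z ln A, so z = (ln S₂ − ln S₁)/(ln A₂ − ln A₁).
z = ln(5/4) / ln(13.7/1.796) = ln(1.25) / ln(7.628) = 0.2231 / 2.0318 = 0.1098

0.110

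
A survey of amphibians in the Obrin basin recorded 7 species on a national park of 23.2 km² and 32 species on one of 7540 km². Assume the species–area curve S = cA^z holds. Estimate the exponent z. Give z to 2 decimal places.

Taking logs: ln S = ln c + z ln A, so z = (ln S₂ − ln S₁)/(ln A₂ − ln A₁).
z = ln(32/7) / ln(7540/23.2) = ln(4.571) / ln(325) = 1.5198 / 5.7838 = 0.2628

0.26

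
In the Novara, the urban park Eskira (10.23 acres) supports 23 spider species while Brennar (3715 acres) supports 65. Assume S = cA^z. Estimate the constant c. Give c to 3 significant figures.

z = ln(S₂/S₁) / ln(A₂/A₁) = ln(65/23) / ln(3715/10.23) = 1.0389 / 5.8948 = 0.1762
c = S₁ / A₁^z = 23 / 10.23^0.1762 = 23 / 1.507 = 15.27

15.3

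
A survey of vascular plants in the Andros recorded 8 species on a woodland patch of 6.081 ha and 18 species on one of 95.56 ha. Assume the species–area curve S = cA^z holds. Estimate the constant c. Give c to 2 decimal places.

4.70

z = ln(S₂/S₁) / ln(A₂/A₁) = ln(18/8) / ln(95.56/6.081) = 0.8109 / 2.7546 = 0.2944
c = S₁ / A₁^z = 8 / 6.081^0.2944 = 8 / 1.701 = 4.702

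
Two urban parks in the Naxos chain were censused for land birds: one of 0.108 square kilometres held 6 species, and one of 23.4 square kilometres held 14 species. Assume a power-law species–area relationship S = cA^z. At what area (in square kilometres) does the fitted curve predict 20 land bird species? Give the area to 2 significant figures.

z = ln(14/6) / ln(23.4/0.108) = 0.8473 / 5.3784 = 0.1575
c = 6 / 0.108^0.1575 = 6 / 0.7043 = 8.52
A = (20/8.52)^(1/0.1575) ⇒ ln A = ln(2.348)/0.1575 = 5.4168
A = e^5.4168 ≈ 225.2 square kilometres

230 square kilometres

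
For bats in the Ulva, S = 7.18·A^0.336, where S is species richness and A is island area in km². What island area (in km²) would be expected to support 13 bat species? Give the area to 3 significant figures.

5.85 km²

13 = 7.18 × A^0.336  ⇒  A^0.336 = 13/7.18 = 1.811
ln A = ln(1.811) / 0.336 = 0.5936 / 0.336 = 1.7668
A = e^1.7668 ≈ 5.852 km²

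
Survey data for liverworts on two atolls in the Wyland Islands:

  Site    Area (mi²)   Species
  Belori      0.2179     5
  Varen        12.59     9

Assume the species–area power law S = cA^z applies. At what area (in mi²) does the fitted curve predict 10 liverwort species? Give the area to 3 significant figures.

z = ln(9/5) / ln(12.59/0.2179) = 0.5878 / 4.0566 = 0.1449
c = 5 / 0.2179^0.1449 = 5 / 0.8019 = 6.235
A = (10/6.235)^(1/0.1449) ⇒ ln A = ln(1.604)/0.1449 = 3.2601
A = e^3.2601 ≈ 26.05 mi²

26.1 mi²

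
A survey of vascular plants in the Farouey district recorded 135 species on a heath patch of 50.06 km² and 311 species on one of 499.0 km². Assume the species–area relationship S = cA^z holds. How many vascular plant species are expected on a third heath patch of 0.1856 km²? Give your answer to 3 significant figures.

17.7

z = ln(311/135) / ln(499/50.06) = 0.8345 / 2.2994 = 0.3629
c = 135 / 50.06^0.3629 = 135 / 4.138 = 32.62
S₃ = 32.62 × 0.1856^0.3629 = 32.62 × 0.5427 ≈ 17.7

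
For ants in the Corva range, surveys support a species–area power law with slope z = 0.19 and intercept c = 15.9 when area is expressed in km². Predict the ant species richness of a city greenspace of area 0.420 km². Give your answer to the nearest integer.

S = 15.9 × 0.42^0.19 = 15.9 × 0.848 ≈ 13.48

13 species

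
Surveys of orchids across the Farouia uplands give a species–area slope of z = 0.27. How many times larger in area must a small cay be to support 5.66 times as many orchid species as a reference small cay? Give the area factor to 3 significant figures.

614

(A₂/A₁)^0.27 = 5.66, so A₂/A₁ = 5.66^(1/0.27) = 5.66^3.704
ln(A₂/A₁) = ln 5.66 / 0.27 = 1.7334 / 0.27 = 6.4201
A₂/A₁ = e^6.4201 ≈ 614.1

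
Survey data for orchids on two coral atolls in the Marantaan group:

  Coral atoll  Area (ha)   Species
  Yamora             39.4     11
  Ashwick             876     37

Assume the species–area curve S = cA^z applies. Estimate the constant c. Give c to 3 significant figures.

z = ln(S₂/S₁) / ln(A₂/A₁) = ln(37/11) / ln(876/39.4) = 1.2130 / 3.1016 = 0.3911
c = S₁ / A₁^z = 11 / 39.4^0.3911 = 11 / 4.207 = 2.615

2.61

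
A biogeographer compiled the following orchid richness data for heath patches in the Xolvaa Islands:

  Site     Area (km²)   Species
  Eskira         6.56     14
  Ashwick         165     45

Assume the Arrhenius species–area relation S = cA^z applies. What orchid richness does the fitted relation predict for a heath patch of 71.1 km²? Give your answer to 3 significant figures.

z = ln(45/14) / ln(165/6.56) = 1.1676 / 3.2250 = 0.3621
c = 14 / 6.56^0.3621 = 14 / 1.976 = 7.085
S₃ = 7.085 × 71.1^0.3621 = 7.085 × 4.682 ≈ 33.18

33.2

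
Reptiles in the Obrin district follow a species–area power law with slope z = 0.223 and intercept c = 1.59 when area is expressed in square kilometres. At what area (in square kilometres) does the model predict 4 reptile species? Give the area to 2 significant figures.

4 = 1.59 × A^0.223  ⇒  A^0.223 = 4/1.59 = 2.516
ln A = ln(2.516) / 0.223 = 0.9226 / 0.223 = 4.1370
A = e^4.1370 ≈ 62.62 square kilometres

63 square kilometres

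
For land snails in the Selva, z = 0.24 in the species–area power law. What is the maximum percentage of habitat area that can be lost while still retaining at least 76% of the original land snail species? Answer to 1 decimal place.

68.1%

Need (A_new/A_old)^0.24 = 0.76, so A_new/A_old = 0.76^(1/0.24) = 0.76^4.167
ln(A_new/A_old) = ln 0.76 / 0.24 = -0.2744 / 0.24 = -1.1435
A_new/A_old = e^-1.1435 ≈ 0.3187
Fraction that can be lost = 1 − 0.3187 = 0.6813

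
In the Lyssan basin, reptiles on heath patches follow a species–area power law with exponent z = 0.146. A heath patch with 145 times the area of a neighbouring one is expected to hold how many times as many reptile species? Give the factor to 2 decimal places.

2.07

S₂/S₁ = (A₂/A₁)^z = 145^0.146
ln(S₂/S₁) = 0.146 × ln 145 = 0.146 × 4.9767 = 0.7266
S₂/S₁ = e^0.7266 ≈ 2.068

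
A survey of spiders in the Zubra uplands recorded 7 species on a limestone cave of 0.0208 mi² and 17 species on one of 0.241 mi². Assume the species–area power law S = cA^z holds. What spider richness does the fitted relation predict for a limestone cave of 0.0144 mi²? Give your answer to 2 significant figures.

z = ln(17/7) / ln(0.241/0.0208) = 0.8873 / 2.4498 = 0.3622
c = 7 / 0.0208^0.3622 = 7 / 0.2459 = 28.46
S₃ = 28.46 × 0.0144^0.3622 = 28.46 × 0.2153 ≈ 6.127

6.1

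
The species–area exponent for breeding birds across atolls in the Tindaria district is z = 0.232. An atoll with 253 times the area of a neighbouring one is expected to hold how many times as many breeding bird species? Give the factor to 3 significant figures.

S₂/S₁ = (A₂/A₁)^z = 253^0.232
ln(S₂/S₁) = 0.232 × ln 253 = 0.232 × 5.5334 = 1.2837
S₂/S₁ = e^1.2837 ≈ 3.61

3.61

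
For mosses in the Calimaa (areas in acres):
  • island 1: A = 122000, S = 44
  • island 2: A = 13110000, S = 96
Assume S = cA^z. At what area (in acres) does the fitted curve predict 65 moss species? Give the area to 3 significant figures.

1270000 acres

z = ln(96/44) / ln(13110000/122000) = 0.7802 / 4.6771 = 0.1668
c = 44 / 122000^0.1668 = 44 / 7.054 = 6.238
A = (65/6.238)^(1/0.1668) ⇒ ln A = ln(10.42)/0.1668 = 14.0510
A = e^14.0510 ≈ 1265579 acres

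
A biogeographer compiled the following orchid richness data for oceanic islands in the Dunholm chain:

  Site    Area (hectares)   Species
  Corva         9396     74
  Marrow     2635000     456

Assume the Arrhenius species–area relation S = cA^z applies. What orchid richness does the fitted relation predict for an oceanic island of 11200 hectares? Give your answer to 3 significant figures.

78.3

z = ln(456/74) / ln(2635000/9396) = 1.8184 / 5.6364 = 0.3226
c = 74 / 9396^0.3226 = 74 / 19.13 = 3.868
S₃ = 3.868 × 11200^0.3226 = 3.868 × 20.25 ≈ 78.31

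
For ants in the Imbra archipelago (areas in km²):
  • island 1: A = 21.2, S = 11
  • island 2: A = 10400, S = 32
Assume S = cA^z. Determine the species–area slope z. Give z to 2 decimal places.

Taking logs: ln S = ln c + z ln A, so z = (ln S₂ − ln S₁)/(ln A₂ − ln A₁).
z = ln(32/11) / ln(10400/21.2) = ln(2.909) / ln(490.6) = 1.0678 / 6.1956 = 0.1724

0.17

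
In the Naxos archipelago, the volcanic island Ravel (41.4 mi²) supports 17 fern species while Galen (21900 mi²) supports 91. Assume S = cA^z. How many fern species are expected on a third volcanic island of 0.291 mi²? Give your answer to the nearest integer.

z = ln(91/17) / ln(21900/41.4) = 1.6776 / 6.2710 = 0.2675
c = 17 / 41.4^0.2675 = 17 / 2.708 = 6.279
S₃ = 6.279 × 0.291^0.2675 = 6.279 × 0.7187 ≈ 4.513

5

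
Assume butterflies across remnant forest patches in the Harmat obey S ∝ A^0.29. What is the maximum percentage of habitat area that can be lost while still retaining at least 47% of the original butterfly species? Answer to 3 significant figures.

92.6%

Need (A_new/A_old)^0.29 = 0.47, so A_new/A_old = 0.47^(1/0.29) = 0.47^3.448
ln(A_new/A_old) = ln 0.47 / 0.29 = -0.7550 / 0.29 = -2.6035
A_new/A_old = e^-2.6035 ≈ 0.07401
Fraction that can be lost = 1 − 0.07401 = 0.926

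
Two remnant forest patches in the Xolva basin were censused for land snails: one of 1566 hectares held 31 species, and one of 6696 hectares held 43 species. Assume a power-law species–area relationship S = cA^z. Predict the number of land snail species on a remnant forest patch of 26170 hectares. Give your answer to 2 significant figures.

58

z = ln(43/31) / ln(6696/1566) = 0.3272 / 1.4530 = 0.2252
c = 31 / 1566^0.2252 = 31 / 5.242 = 5.914
S₃ = 5.914 × 26170^0.2252 = 5.914 × 9.883 ≈ 58.45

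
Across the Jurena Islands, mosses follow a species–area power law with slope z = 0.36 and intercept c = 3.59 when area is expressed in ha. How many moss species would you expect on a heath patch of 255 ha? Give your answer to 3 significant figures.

S = 3.59 × 255^0.36
ln S = ln 3.59 + 0.36 × ln 255 = 1.2782 + 0.36 × 5.5413 = 3.2730
S = e^3.2730 ≈ 26.39

26.4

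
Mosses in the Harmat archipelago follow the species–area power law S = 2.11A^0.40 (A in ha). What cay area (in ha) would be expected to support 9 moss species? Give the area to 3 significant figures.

37.6 ha

9 = 2.11 × A^0.4  ⇒  A^0.4 = 9/2.11 = 4.265
ln A = ln(4.265) / 0.4 = 1.4505 / 0.4 = 3.6263
A = e^3.6263 ≈ 37.58 ha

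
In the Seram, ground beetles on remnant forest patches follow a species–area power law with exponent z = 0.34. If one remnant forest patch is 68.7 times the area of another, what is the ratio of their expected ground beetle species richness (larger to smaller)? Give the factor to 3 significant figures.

4.21

S₂/S₁ = (A₂/A₁)^z = 68.7^0.34
ln(S₂/S₁) = 0.34 × ln 68.7 = 0.34 × 4.2297 = 1.4381
S₂/S₁ = e^1.4381 ≈ 4.213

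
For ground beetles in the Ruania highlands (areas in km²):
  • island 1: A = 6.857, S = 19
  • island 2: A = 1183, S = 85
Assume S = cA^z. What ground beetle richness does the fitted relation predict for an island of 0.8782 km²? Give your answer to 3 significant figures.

10.5

z = ln(85/19) / ln(1183/6.857) = 1.4982 / 5.1505 = 0.2909
c = 19 / 6.857^0.2909 = 19 / 1.751 = 10.85
S₃ = 10.85 × 0.8782^0.2909 = 10.85 × 0.9629 ≈ 10.45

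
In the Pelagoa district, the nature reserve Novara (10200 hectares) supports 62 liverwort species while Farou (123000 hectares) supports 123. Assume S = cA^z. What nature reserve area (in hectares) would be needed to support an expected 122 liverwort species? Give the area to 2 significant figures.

120000 hectares

z = ln(123/62) / ln(123000/10200) = 0.6850 / 2.4898 = 0.2751
c = 62 / 10200^0.2751 = 62 / 12.67 = 4.892
A = (122/4.892)^(1/0.2751) ⇒ ln A = ln(24.94)/0.2751 = 11.6903
A = e^11.6903 ≈ 119404 hectares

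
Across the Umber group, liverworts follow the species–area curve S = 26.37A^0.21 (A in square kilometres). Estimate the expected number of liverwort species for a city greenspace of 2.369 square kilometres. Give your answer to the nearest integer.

32

S = 26.37 × 2.369^0.21
ln S = ln 26.37 + 0.21 × ln 2.369 = 3.2722 + 0.21 × 0.8625 = 3.4533
S = e^3.4533 ≈ 31.61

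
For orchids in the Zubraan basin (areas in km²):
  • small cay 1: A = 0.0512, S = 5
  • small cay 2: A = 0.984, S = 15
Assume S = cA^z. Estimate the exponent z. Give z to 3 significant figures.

0.372

Taking logs: ln S = ln c + z ln A, so z = (ln S₂ − ln S₁)/(ln A₂ − ln A₁).
z = ln(15/5) / ln(0.984/0.0512) = ln(3) / ln(19.22) = 1.0986 / 2.9559 = 0.3717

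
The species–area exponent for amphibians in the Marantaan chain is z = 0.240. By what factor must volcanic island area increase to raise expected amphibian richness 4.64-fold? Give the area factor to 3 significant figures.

(A₂/A₁)^0.24 = 4.64, so A₂/A₁ = 4.64^(1/0.24) = 4.64^4.167
ln(A₂/A₁) = ln 4.64 / 0.24 = 1.5347 / 0.24 = 6.3946
A₂/A₁ = e^6.3946 ≈ 598.6

599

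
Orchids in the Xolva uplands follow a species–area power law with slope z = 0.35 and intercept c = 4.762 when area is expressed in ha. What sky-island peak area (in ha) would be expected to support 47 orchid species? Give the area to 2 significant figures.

690 ha

47 = 4.762 × A^0.35  ⇒  A^0.35 = 47/4.762 = 9.87
ln A = ln(9.87) / 0.35 = 2.2895 / 0.35 = 6.5414
A = e^6.5414 ≈ 693.2 ha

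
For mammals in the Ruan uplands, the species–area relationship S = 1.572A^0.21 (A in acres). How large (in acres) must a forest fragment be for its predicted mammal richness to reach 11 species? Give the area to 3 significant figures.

10600 acres

11 = 1.572 × A^0.21  ⇒  A^0.21 = 11/1.572 = 6.997
ln A = ln(6.997) / 0.21 = 1.9455 / 0.21 = 9.2645
A = e^9.2645 ≈ 10557 acres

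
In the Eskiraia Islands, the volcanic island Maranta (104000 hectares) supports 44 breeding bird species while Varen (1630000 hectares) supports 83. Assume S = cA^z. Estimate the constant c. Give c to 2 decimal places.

3.06

z = ln(S₂/S₁) / ln(A₂/A₁) = ln(83/44) / ln(1630000/104000) = 0.6347 / 2.7519 = 0.2306
c = S₁ / A₁^z = 44 / 104000^0.2306 = 44 / 14.36 = 3.065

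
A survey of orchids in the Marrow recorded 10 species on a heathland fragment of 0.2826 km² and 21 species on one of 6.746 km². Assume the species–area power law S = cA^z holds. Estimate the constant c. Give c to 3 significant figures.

13.4

z = ln(S₂/S₁) / ln(A₂/A₁) = ln(21/10) / ln(6.746/0.2826) = 0.7419 / 3.1727 = 0.2339
c = S₁ / A₁^z = 10 / 0.2826^0.2339 = 10 / 0.7441 = 13.44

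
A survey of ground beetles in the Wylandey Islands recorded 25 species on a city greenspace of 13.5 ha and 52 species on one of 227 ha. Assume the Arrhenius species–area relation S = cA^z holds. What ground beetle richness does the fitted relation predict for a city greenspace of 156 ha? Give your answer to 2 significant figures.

47

z = ln(52/25) / ln(227/13.5) = 0.7324 / 2.8223 = 0.2595
c = 25 / 13.5^0.2595 = 25 / 1.965 = 12.72
S₃ = 12.72 × 156^0.2595 = 12.72 × 3.708 ≈ 47.18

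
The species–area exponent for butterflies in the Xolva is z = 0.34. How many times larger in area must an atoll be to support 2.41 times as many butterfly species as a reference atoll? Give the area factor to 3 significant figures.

(A₂/A₁)^0.34 = 2.41, so A₂/A₁ = 2.41^(1/0.34) = 2.41^2.941
ln(A₂/A₁) = ln 2.41 / 0.34 = 0.8796 / 0.34 = 2.5871
A₂/A₁ = e^2.5871 ≈ 13.29

13.3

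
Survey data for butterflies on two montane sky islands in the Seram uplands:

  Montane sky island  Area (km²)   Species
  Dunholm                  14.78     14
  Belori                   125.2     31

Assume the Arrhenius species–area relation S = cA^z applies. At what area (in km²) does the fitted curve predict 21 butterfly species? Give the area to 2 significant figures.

z = ln(31/14) / ln(125.2/14.78) = 0.7949 / 2.1366 = 0.3720
c = 14 / 14.78^0.3720 = 14 / 2.724 = 5.14
A = (21/5.14)^(1/0.3720) ⇒ ln A = ln(4.086)/0.3720 = 3.7831
A = e^3.7831 ≈ 43.95 km²

44 km²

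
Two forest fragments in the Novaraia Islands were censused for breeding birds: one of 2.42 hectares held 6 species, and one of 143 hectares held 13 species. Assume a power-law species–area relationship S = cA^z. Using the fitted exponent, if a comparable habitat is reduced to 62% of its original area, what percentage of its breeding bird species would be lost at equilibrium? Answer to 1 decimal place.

z = ln(13/6) / ln(143/2.42) = 0.7732 / 4.0791 = 0.1896
S_new/S_old = (A_new/A_old)^z = 0.62^0.1896 = exp(0.1896 × -0.4780) = 0.9134
Fraction lost = 1 − 0.9134 = 0.08663

8.7%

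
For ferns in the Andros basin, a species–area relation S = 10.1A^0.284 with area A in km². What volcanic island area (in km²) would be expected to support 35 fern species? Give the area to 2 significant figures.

80 km²

35 = 10.1 × A^0.284  ⇒  A^0.284 = 35/10.1 = 3.465
ln A = ln(3.465) / 0.284 = 1.2428 / 0.284 = 4.3761
A = e^4.3761 ≈ 79.53 km²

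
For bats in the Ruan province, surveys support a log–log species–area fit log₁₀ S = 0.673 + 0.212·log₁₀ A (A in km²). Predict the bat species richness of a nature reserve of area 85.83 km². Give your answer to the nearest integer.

12

S = 4.71 × 85.83^0.212
ln S = ln 4.71 + 0.212 × ln 85.83 = 1.5496 + 0.212 × 4.4524 = 2.4935
S = e^2.4935 ≈ 12.1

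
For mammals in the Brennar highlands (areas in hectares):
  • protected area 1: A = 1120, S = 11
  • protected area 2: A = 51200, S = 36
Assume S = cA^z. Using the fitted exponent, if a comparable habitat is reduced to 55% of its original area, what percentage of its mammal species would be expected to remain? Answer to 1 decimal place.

z = ln(36/11) / ln(51200/1120) = 1.1856 / 3.8224 = 0.3102
S_new/S_old = (A_new/A_old)^z = 0.55^0.3102 = exp(0.3102 × -0.5978) = 0.8307

83.1%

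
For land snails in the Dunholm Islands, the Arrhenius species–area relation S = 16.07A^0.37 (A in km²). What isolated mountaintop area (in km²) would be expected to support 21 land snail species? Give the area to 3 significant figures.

2.06 km²

21 = 16.07 × A^0.37  ⇒  A^0.37 = 21/16.07 = 1.307
ln A = ln(1.307) / 0.37 = 0.2676 / 0.37 = 0.7232
A = e^0.7232 ≈ 2.061 km²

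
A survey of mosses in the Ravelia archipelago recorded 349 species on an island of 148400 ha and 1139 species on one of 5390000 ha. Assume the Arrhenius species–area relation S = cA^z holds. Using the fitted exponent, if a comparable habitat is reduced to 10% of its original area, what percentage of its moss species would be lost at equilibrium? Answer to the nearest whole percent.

53%

z = ln(1139/349) / ln(5390000/148400) = 1.1828 / 3.5924 = 0.3293
S_new/S_old = (A_new/A_old)^z = 0.1^0.3293 = exp(0.3293 × -2.3026) = 0.4685
Fraction lost = 1 − 0.4685 = 0.5315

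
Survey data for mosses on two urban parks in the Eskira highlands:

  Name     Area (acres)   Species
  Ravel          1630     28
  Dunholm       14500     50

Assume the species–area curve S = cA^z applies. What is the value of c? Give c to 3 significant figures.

3.94

z = ln(S₂/S₁) / ln(A₂/A₁) = ln(50/28) / ln(14500/1630) = 0.5798 / 2.1856 = 0.2653
c = S₁ / A₁^z = 28 / 1630^0.2653 = 28 / 7.115 = 3.935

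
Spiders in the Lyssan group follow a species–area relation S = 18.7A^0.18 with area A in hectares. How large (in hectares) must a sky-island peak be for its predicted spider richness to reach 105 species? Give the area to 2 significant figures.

105 = 18.7 × A^0.18  ⇒  A^0.18 = 105/18.7 = 5.615
ln A = ln(5.615) / 0.18 = 1.7254 / 0.18 = 9.5858
A = e^9.5858 ≈ 14556 hectares

15000 hectares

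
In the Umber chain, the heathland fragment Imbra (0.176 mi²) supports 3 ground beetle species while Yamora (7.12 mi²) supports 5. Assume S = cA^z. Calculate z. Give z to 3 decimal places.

Taking logs: ln S = ln c + z ln A, so z = (ln S₂ − ln S₁)/(ln A₂ − ln A₁).
z = ln(5/3) / ln(7.12/0.176) = ln(1.667) / ln(40.45) = 0.5108 / 3.7002 = 0.1381

0.138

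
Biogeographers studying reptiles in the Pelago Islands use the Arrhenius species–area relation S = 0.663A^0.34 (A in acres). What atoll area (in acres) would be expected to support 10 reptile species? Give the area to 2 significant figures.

10 = 0.663 × A^0.34  ⇒  A^0.34 = 10/0.663 = 15.08
ln A = ln(15.08) / 0.34 = 2.7136 / 0.34 = 7.9811
A = e^7.9811 ≈ 2925 acres

2900 acres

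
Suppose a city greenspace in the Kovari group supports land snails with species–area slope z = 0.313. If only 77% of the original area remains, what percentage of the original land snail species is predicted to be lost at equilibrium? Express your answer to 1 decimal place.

S_new/S_old = (A_new/A_old)^z = 0.77^0.313
= exp(0.313 × ln 0.77) = exp(0.313 × -0.2614) = exp(-0.0818) ≈ 0.9214
Fraction lost = 1 − 0.9214 = 0.07855

7.9%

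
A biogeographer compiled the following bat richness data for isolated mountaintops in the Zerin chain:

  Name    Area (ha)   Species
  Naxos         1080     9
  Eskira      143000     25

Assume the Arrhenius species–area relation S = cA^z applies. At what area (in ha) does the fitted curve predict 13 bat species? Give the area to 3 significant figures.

6270 ha

z = ln(25/9) / ln(143000/1080) = 1.0217 / 4.8859 = 0.2091
c = 9 / 1080^0.2091 = 9 / 4.308 = 2.089
A = (13/2.089)^(1/0.2091) ⇒ ln A = ln(6.223)/0.2091 = 8.7433
A = e^8.7433 ≈ 6269 ha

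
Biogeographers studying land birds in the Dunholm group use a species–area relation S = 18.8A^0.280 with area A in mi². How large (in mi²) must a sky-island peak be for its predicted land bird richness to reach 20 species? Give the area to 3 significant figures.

1.25 mi²

20 = 18.8 × A^0.28  ⇒  A^0.28 = 20/18.8 = 1.064
ln A = ln(1.064) / 0.28 = 0.0619 / 0.28 = 0.2210
A = e^0.2210 ≈ 1.247 mi²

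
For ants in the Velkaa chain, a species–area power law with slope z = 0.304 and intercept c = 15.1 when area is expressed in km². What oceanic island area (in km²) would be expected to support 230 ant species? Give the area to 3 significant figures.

7770 km²

230 = 15.1 × A^0.304  ⇒  A^0.304 = 230/15.1 = 15.23
ln A = ln(15.23) / 0.304 = 2.7234 / 0.304 = 8.9585
A = e^8.9585 ≈ 7774 km²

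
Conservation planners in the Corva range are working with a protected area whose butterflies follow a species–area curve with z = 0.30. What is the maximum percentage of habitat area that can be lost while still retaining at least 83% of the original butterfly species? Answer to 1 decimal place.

Need (A_new/A_old)^0.3 = 0.83, so A_new/A_old = 0.83^(1/0.3) = 0.83^3.333
ln(A_new/A_old) = ln 0.83 / 0.3 = -0.1863 / 0.3 = -0.6211
A_new/A_old = e^-0.6211 ≈ 0.5374
Fraction that can be lost = 1 − 0.5374 = 0.4626

46.3%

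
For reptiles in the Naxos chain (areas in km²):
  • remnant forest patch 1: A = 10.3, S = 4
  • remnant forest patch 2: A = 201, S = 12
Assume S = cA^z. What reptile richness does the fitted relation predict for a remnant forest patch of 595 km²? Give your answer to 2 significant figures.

z = ln(12/4) / ln(201/10.3) = 1.0986 / 2.9712 = 0.3698
c = 4 / 10.3^0.3698 = 4 / 2.369 = 1.689
S₃ = 1.689 × 595^0.3698 = 1.689 × 10.61 ≈ 17.92

18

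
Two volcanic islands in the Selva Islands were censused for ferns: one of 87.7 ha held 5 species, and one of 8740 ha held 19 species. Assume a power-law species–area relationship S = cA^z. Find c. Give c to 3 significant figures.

1.37

z = ln(S₂/S₁) / ln(A₂/A₁) = ln(19/5) / ln(8740/87.7) = 1.3350 / 4.6017 = 0.2901
c = S₁ / A₁^z = 5 / 87.7^0.2901 = 5 / 3.662 = 1.365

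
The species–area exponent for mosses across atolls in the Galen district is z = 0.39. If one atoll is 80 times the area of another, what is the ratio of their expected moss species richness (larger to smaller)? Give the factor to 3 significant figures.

S₂/S₁ = (A₂/A₁)^z = 80^0.39
ln(S₂/S₁) = 0.39 × ln 80 = 0.39 × 4.3820 = 1.7090
S₂/S₁ = e^1.7090 ≈ 5.523

5.52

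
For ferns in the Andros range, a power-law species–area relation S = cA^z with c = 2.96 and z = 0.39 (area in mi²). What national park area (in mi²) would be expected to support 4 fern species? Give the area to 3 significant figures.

2.16 mi²

4 = 2.96 × A^0.39  ⇒  A^0.39 = 4/2.96 = 1.351
ln A = ln(1.351) / 0.39 = 0.3011 / 0.39 = 0.7721
A = e^0.7721 ≈ 2.164 mi²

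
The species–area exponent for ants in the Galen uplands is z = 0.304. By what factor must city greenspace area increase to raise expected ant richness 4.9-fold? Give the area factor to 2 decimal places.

(A₂/A₁)^0.304 = 4.9, so A₂/A₁ = 4.9^(1/0.304) = 4.9^3.289
ln(A₂/A₁) = ln 4.9 / 0.304 = 1.5892 / 0.304 = 5.2277
A₂/A₁ = e^5.2277 ≈ 186.4

186.37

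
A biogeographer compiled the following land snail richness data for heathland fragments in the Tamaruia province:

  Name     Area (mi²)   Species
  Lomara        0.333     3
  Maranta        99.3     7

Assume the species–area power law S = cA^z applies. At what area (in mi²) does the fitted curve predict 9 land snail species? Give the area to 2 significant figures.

z = ln(7/3) / ln(99.3/0.333) = 0.8473 / 5.6978 = 0.1487
c = 3 / 0.333^0.1487 = 3 / 0.8491 = 3.533
A = (9/3.533)^(1/0.1487) ⇒ ln A = ln(2.547)/0.1487 = 6.2881
A = e^6.2881 ≈ 538.2 mi²

540 mi²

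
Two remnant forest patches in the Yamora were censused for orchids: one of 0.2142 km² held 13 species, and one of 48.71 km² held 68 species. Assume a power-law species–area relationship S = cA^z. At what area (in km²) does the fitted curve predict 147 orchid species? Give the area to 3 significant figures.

611 km²

z = ln(68/13) / ln(48.71/0.2142) = 1.6546 / 5.4267 = 0.3049
c = 13 / 0.2142^0.3049 = 13 / 0.6251 = 20.8
A = (147/20.8)^(1/0.3049) ⇒ ln A = ln(7.069)/0.3049 = 6.4144
A = e^6.4144 ≈ 610.6 km²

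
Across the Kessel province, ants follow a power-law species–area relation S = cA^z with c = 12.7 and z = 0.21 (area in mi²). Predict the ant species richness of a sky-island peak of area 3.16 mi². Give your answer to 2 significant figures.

16

S = 12.7 × 3.16^0.21
ln S = ln 12.7 + 0.21 × ln 3.16 = 2.5416 + 0.21 × 1.1506 = 2.7832
S = e^2.7832 ≈ 16.17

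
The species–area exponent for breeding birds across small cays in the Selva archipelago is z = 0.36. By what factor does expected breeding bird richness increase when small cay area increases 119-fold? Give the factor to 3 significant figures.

S₂/S₁ = (A₂/A₁)^z = 119^0.36
ln(S₂/S₁) = 0.36 × ln 119 = 0.36 × 4.7791 = 1.7205
S₂/S₁ = e^1.7205 ≈ 5.587

5.59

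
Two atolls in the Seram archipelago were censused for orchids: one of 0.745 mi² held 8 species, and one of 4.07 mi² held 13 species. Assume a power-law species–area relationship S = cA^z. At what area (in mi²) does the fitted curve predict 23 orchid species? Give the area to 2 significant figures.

z = ln(13/8) / ln(4.07/0.745) = 0.4855 / 1.6980 = 0.2859
c = 8 / 0.745^0.2859 = 8 / 0.9193 = 8.702
A = (23/8.702)^(1/0.2859) ⇒ ln A = ln(2.643)/0.2859 = 3.3991
A = e^3.3991 ≈ 29.94 mi²

30 mi²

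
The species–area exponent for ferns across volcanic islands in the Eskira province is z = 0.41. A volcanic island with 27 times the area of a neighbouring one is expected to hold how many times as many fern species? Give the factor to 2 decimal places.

S₂/S₁ = (A₂/A₁)^z = 27^0.41
ln(S₂/S₁) = 0.41 × ln 27 = 0.41 × 3.2958 = 1.3513
S₂/S₁ = e^1.3513 ≈ 3.862

3.86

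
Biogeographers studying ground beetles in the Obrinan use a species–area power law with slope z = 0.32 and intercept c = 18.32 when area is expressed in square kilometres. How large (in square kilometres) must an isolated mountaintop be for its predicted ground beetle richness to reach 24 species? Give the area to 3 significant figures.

2.33 square kilometres

24 = 18.32 × A^0.32  ⇒  A^0.32 = 24/18.32 = 1.31
ln A = ln(1.31) / 0.32 = 0.2701 / 0.32 = 0.8439
A = e^0.8439 ≈ 2.326 square kilometres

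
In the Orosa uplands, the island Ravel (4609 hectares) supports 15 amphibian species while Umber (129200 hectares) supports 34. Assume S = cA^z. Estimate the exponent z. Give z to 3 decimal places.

Taking logs: ln S = ln c + z ln A, so z = (ln S₂ − ln S₁)/(ln A₂ − ln A₁).
z = ln(34/15) / ln(129200/4609) = ln(2.267) / ln(28.03) = 0.8183 / 3.3334 = 0.2455

0.245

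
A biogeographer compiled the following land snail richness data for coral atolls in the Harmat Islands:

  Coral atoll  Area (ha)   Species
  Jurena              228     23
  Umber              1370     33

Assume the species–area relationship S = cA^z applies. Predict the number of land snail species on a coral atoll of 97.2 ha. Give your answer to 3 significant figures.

z = ln(33/23) / ln(1370/228) = 0.3610 / 1.7932 = 0.2013
c = 23 / 228^0.2013 = 23 / 2.983 = 7.709
S₃ = 7.709 × 97.2^0.2013 = 7.709 × 2.513 ≈ 19.37

19.4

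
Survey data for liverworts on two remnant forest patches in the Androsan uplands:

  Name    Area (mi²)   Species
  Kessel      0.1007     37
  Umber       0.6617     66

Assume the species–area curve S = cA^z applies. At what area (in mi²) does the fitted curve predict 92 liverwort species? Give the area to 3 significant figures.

z = ln(66/37) / ln(0.6617/0.1007) = 0.5787 / 1.8827 = 0.3074
c = 37 / 0.1007^0.3074 = 37 / 0.4938 = 74.93
A = (92/74.93)^(1/0.3074) ⇒ ln A = ln(1.228)/0.3074 = 0.6675
A = e^0.6675 ≈ 1.949 mi²

1.95 mi²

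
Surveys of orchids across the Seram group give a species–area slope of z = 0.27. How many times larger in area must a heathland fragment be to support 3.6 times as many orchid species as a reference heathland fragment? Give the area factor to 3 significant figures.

(A₂/A₁)^0.27 = 3.6, so A₂/A₁ = 3.6^(1/0.27) = 3.6^3.704
ln(A₂/A₁) = ln 3.6 / 0.27 = 1.2809 / 0.27 = 4.7442
A₂/A₁ = e^4.7442 ≈ 114.9

115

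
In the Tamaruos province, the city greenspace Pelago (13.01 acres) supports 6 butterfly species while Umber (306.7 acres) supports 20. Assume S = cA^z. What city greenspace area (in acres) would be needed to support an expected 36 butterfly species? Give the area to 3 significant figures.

z = ln(20/6) / ln(306.7/13.01) = 1.2040 / 3.1602 = 0.3810
c = 6 / 13.01^0.3810 = 6 / 2.658 = 2.257
A = (36/2.257)^(1/0.3810) ⇒ ln A = ln(15.95)/0.3810 = 7.2687
A = e^7.2687 ≈ 1435 acres

1430 acres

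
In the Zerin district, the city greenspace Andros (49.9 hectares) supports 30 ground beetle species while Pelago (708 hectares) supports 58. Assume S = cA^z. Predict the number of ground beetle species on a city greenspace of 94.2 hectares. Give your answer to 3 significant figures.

35.1

z = ln(58/30) / ln(708/49.9) = 0.6592 / 2.6524 = 0.2485
c = 30 / 49.9^0.2485 = 30 / 2.643 = 11.35
S₃ = 11.35 × 94.2^0.2485 = 11.35 × 3.095 ≈ 35.13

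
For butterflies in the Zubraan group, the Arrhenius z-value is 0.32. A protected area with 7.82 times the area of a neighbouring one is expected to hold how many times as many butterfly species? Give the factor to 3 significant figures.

S₂/S₁ = (A₂/A₁)^z = 7.82^0.32
ln(S₂/S₁) = 0.32 × ln 7.82 = 0.32 × 2.0567 = 0.6581
S₂/S₁ = e^0.6581 ≈ 1.931

1.93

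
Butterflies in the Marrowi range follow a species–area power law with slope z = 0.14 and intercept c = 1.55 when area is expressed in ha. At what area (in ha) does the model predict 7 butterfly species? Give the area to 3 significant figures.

7 = 1.55 × A^0.14  ⇒  A^0.14 = 7/1.55 = 4.516
ln A = ln(4.516) / 0.14 = 1.5077 / 0.14 = 10.7690
A = e^10.7690 ≈ 47523 ha

47500 ha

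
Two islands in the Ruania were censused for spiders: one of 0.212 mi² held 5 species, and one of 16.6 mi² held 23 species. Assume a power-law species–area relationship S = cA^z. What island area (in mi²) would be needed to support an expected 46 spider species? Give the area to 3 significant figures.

120 mi²

z = ln(23/5) / ln(16.6/0.212) = 1.5261 / 4.3606 = 0.3500
c = 5 / 0.212^0.3500 = 5 / 0.5811 = 8.605
A = (46/8.605)^(1/0.3500) ⇒ ln A = ln(5.346)/0.3500 = 4.7900
A = e^4.7900 ≈ 120.3 mi²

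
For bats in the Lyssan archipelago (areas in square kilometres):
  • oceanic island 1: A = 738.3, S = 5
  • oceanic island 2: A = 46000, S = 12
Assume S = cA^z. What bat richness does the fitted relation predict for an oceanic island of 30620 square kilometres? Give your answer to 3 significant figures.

11.0

z = ln(12/5) / ln(46000/738.3) = 0.8755 / 4.1320 = 0.2119
c = 5 / 738.3^0.2119 = 5 / 4.052 = 1.234
S₃ = 1.234 × 30620^0.2119 = 1.234 × 8.922 ≈ 11.01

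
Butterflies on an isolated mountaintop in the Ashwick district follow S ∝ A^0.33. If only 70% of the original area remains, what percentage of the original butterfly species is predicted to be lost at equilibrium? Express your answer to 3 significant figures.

11.1%

S_new/S_old = (A_new/A_old)^z = 0.7^0.33
= exp(0.33 × ln 0.7) = exp(0.33 × -0.3567) = exp(-0.1177) ≈ 0.889
Fraction lost = 1 − 0.889 = 0.111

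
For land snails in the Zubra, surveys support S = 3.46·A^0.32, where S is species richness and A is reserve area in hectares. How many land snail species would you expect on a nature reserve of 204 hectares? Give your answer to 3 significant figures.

19.0

S = 3.46 × 204^0.32 = 3.46 × 5.484 ≈ 18.97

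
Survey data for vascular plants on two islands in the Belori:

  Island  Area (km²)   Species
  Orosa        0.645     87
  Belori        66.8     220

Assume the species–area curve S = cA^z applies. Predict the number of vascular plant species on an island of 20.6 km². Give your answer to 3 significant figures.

z = ln(220/87) / ln(66.8/0.645) = 0.9277 / 4.6402 = 0.1999
c = 87 / 0.645^0.1999 = 87 / 0.9161 = 94.97
S₃ = 94.97 × 20.6^0.1999 = 94.97 × 1.831 ≈ 173.9

174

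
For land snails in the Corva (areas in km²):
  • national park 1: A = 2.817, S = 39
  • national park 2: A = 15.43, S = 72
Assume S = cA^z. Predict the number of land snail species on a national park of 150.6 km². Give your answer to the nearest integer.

z = ln(72/39) / ln(15.43/2.817) = 0.6131 / 1.7006 = 0.3605
c = 39 / 2.817^0.3605 = 39 / 1.453 = 26.85
S₃ = 26.85 × 150.6^0.3605 = 26.85 × 6.097 ≈ 163.7

164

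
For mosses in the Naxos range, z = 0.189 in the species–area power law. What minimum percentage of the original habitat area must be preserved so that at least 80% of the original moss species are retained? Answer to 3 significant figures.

30.7%

Need (A_new/A_old)^0.189 = 0.8, so A_new/A_old = 0.8^(1/0.189) = 0.8^5.291
ln(A_new/A_old) = ln 0.8 / 0.189 = -0.2231 / 0.189 = -1.1807
A_new/A_old = e^-1.1807 ≈ 0.3071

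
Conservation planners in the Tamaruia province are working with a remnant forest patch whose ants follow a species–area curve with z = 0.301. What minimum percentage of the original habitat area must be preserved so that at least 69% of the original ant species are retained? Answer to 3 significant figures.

Need (A_new/A_old)^0.301 = 0.69, so A_new/A_old = 0.69^(1/0.301) = 0.69^3.322
ln(A_new/A_old) = ln 0.69 / 0.301 = -0.3711 / 0.301 = -1.2328
A_new/A_old = e^-1.2328 ≈ 0.2915

29.1%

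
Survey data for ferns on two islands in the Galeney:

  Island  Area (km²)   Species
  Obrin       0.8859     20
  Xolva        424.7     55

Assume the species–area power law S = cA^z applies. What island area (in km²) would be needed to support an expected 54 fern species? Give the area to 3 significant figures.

380 km²

z = ln(55/20) / ln(424.7/0.8859) = 1.0116 / 6.1725 = 0.1639
c = 20 / 0.8859^0.1639 = 20 / 0.9803 = 20.4
A = (54/20.4)^(1/0.1639) ⇒ ln A = ln(2.647)/0.1639 = 5.9394
A = e^5.9394 ≈ 379.7 km²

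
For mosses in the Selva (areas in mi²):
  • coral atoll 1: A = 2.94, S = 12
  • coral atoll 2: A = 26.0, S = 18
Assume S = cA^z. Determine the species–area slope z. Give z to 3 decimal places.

0.186

Taking logs: ln S = ln c + z ln A, so z = (ln S₂ − ln S₁)/(ln A₂ − ln A₁).
z = ln(18/12) / ln(26/2.94) = ln(1.5) / ln(8.844) = 0.4055 / 2.1797 = 0.1860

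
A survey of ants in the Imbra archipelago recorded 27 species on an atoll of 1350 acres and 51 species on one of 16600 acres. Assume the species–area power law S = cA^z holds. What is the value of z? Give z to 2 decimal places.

Taking logs: ln S = ln c + z ln A, so z = (ln S₂ − ln S₁)/(ln A₂ − ln A₁).
z = ln(51/27) / ln(16600/1350) = ln(1.889) / ln(12.3) = 0.6360 / 2.5093 = 0.2535

0.25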